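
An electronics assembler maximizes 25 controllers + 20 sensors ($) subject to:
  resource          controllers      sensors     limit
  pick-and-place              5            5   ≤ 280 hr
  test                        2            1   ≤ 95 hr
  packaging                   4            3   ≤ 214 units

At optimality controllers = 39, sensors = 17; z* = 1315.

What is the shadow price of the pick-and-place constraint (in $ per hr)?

3

At the optimum: pick-and-place uses 280 of 280 (binding); test uses 95 of 95 (binding); packaging uses 207 of 214 (slack = 7).
By complementary slackness, y = 0 for the non-binding constraint.
Dual feasibility on the basic columns requires 5·y_pick-and-place + 2·y_test = 25, 5·y_pick-and-place + 1·y_test = 20.
This yields shadow prices y_pick-and-place = 3, y_test = 5.
Shadow price of pick-and-place = 3.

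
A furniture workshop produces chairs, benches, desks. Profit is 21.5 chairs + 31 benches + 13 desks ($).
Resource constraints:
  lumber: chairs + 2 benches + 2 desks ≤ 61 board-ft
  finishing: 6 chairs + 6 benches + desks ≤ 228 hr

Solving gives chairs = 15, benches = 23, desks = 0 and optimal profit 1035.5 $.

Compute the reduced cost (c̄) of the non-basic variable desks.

Check each constraint at x*: lumber 61/61 (tight); finishing 228/228 (tight).
From A_Bᵀ y = c: 1·y_lumber + 6·y_finishing = 21.5; 2·y_lumber + 6·y_finishing = 31.
Solving: y_lumber = 9.5, y_finishing = 2.
Reduced cost of desks: c₃ − yᵀa₃ = 13 − (9.5·2 + 2·1) = 13 − 21 = -8.

-8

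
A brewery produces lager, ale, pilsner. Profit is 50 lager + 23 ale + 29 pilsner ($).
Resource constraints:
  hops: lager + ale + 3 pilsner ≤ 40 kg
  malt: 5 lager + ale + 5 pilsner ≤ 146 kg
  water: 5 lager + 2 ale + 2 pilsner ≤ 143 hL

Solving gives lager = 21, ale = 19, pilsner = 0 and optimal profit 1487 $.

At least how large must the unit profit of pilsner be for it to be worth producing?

33

Binding: hops and water. Non-binding: malt (22 unused).
Slack constraints have shadow price 0 (complementary slackness).
The binding rows give the dual system: 1·y_hops + 5·y_water = 50 and 1·y_hops + 2·y_water = 23.
This yields shadow prices y_hops = 5, y_water = 9.
pilsner enters the basis when its profit ≥ yᵀa₃ = 5·3 + 9·2 = 33.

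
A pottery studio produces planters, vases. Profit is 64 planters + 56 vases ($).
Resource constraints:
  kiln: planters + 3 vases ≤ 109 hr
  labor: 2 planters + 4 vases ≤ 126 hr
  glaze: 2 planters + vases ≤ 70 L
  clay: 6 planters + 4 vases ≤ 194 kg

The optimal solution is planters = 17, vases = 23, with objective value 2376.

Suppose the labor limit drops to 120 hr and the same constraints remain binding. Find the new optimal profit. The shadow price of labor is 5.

Δb = -6, so new z* = 2376 + (5)·(-6) = 2376 − 30 = 2346.

2346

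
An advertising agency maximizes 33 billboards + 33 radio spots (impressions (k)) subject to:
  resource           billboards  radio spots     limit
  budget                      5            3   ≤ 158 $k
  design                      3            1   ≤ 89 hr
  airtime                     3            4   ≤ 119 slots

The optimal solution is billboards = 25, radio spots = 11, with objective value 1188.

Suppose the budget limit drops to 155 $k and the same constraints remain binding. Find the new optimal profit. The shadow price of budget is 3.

1179

Δb = -3, so new z* = 1188 + (3)·(-3) = 1188 − 9 = 1179.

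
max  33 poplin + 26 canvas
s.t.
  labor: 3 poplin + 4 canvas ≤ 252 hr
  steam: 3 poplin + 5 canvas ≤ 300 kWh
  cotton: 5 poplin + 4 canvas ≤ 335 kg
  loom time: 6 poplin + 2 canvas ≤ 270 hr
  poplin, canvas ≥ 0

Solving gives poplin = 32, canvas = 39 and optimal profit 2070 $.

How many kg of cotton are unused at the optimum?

cotton used = 5·32 + 4·39 = 316; slack = 335 − 316 = 19.

19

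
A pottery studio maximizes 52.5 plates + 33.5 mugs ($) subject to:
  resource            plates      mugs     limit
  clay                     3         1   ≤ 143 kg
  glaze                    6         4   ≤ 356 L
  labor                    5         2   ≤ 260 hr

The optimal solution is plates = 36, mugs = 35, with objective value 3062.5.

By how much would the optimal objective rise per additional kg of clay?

1.5

Check each constraint at x*: clay 143/143 (tight); glaze 356/356 (tight); labor 250/260 (slack 10).
Slack constraints have shadow price 0 (complementary slackness).
From A_Bᵀ y = c: 3·y_clay + 6·y_glaze = 52.5; 1·y_clay + 4·y_glaze = 33.5.
→ y_clay = 1.5 and y_glaze = 8.
Shadow price of clay = 1.5.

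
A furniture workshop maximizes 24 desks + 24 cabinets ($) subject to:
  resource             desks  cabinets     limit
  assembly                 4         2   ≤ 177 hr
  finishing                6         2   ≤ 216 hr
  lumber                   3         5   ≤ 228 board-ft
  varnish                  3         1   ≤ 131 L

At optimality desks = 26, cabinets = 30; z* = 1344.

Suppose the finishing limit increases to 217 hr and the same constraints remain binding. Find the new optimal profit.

Check each constraint at x*: assembly 164/177 (slack 13); finishing 216/216 (tight); lumber 228/228 (tight); varnish 108/131 (slack 23).
Slack constraints have shadow price 0 (complementary slackness).
From A_Bᵀ y = c: 6·y_finishing + 3·y_lumber = 24; 2·y_finishing + 5·y_lumber = 24.
→ y_finishing = 2 and y_lumber = 4.
Δz = y_finishing·Δb = 2 × (1) = 2, so new z* = 1344 + 2 = 1346.

1346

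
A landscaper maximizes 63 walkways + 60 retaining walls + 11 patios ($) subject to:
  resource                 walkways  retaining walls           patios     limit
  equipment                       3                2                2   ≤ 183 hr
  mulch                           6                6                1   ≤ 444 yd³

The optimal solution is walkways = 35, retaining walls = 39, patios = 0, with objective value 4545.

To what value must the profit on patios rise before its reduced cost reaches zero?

Both equipment and mulch are binding at x*.
From A_Bᵀ y = c: 3·y_equipment + 6·y_mulch = 63; 2·y_equipment + 6·y_mulch = 60.
This yields shadow prices y_equipment = 3, y_mulch = 9.
patios enters the basis when its profit ≥ yᵀa₃ = 3·2 + 9·1 = 15.

15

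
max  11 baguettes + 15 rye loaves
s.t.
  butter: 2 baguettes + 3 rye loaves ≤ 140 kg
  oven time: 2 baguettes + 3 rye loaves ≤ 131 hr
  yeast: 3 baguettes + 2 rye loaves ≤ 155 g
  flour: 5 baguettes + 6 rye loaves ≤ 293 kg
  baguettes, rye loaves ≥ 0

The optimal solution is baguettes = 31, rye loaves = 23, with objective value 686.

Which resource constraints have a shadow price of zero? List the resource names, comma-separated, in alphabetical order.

butter, yeast

butter: 131/140 (slack 9)
oven time: 131/131 (binding)
yeast: 139/155 (slack 16)
flour: 293/293 (binding)
By complementary slackness, a constraint with positive slack has shadow price 0 → butter, yeast.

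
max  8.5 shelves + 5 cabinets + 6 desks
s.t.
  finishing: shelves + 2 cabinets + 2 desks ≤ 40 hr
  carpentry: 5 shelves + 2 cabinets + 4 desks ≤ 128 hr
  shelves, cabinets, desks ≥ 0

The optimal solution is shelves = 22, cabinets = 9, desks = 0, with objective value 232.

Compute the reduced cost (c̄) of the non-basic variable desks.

-2

At the optimum: finishing uses 40 of 40 (binding); carpentry uses 128 of 128 (binding).
Dual feasibility on the basic columns requires 1·y_finishing + 5·y_carpentry = 8.5, 2·y_finishing + 2·y_carpentry = 5.
→ y_finishing = 1 and y_carpentry = 1.5.
Reduced cost of desks: c₃ − yᵀa₃ = 6 − (1·2 + 1.5·4) = 6 − 8 = -2.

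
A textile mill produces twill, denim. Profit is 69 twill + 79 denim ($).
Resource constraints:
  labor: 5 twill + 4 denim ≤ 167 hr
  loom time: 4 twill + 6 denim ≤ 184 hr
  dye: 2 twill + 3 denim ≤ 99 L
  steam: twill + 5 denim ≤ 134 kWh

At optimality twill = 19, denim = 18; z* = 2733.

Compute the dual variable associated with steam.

0

At the optimum: labor uses 167 of 167 (binding); loom time uses 184 of 184 (binding); dye uses 92 of 99 (slack = 7); steam uses 109 of 134 (slack = 25).
By complementary slackness, y = 0 for the non-binding constraints.
From A_Bᵀ y = c: 5·y_labor + 4·y_loom time = 69; 4·y_labor + 6·y_loom time = 79.
→ y_labor = 7 and y_loom time = 8.5.
Shadow price of steam = 0.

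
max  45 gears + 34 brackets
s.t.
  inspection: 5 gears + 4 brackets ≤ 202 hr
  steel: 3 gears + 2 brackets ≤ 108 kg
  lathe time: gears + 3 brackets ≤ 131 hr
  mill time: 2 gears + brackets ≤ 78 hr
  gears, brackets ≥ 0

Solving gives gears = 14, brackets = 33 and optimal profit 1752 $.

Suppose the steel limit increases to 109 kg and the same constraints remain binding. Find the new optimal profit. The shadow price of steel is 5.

1757

Δb = 1, so new z* = 1752 + (5)·(1) = 1752 + 5 = 1757.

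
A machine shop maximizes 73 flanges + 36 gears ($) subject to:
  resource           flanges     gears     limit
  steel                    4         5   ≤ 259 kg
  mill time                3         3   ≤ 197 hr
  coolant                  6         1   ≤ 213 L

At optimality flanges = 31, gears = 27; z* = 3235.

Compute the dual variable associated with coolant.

8.5

At the optimum: steel uses 259 of 259 (binding); mill time uses 174 of 197 (slack = 23); coolant uses 213 of 213 (binding).
Slack constraints have shadow price 0 (complementary slackness).
Dual feasibility on the basic columns requires 4·y_steel + 6·y_coolant = 73, 5·y_steel + 1·y_coolant = 36.
Solving: y_steel = 5.5, y_coolant = 8.5.
Shadow price of coolant = 8.5.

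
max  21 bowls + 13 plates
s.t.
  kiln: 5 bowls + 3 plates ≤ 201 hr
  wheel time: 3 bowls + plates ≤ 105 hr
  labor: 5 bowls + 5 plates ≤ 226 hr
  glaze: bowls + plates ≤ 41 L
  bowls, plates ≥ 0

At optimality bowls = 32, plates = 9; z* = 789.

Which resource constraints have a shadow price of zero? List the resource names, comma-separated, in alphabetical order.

kiln: 187/201 (slack 14)
wheel time: 105/105 (binding)
labor: 205/226 (slack 21)
glaze: 41/41 (binding)
By complementary slackness, a constraint with positive slack has shadow price 0 → kiln, labor.

kiln, labor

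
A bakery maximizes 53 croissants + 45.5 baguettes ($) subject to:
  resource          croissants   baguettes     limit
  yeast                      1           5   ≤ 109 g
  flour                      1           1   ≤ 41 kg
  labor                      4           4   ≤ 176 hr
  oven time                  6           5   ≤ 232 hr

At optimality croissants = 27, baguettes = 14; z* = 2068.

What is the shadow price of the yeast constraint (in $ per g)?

Binding: flour and oven time. Non-binding: yeast (12 unused), labor (12 unused).
Slack constraints have shadow price 0 (complementary slackness).
Dual feasibility on the basic columns requires 1·y_flour + 6·y_oven time = 53, 1·y_flour + 5·y_oven time = 45.5.
→ y_flour = 8 and y_oven time = 7.5.
Shadow price of yeast = 0.

0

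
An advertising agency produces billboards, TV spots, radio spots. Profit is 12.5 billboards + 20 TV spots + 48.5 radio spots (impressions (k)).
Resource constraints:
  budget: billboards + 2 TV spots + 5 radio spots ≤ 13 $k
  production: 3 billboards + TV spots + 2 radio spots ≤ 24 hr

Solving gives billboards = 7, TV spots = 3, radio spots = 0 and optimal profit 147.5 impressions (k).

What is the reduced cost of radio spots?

Check each constraint at x*: budget 13/13 (tight); production 24/24 (tight).
The binding rows give the dual system: 1·y_budget + 3·y_production = 12.5 and 2·y_budget + 1·y_production = 20.
Solving: y_budget = 9.5, y_production = 1.
Reduced cost of radio spots: c₃ − yᵀa₃ = 48.5 − (9.5·5 + 1·2) = 48.5 − 49.5 = -1.

-1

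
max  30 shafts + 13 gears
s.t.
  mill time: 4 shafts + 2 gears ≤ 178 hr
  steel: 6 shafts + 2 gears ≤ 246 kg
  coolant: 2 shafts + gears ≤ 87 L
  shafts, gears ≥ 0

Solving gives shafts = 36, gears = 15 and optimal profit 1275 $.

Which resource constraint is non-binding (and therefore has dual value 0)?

mill time

mill time: 174/178 (slack 4)
steel: 246/246 (binding)
coolant: 87/87 (binding)
By complementary slackness, a constraint with positive slack has shadow price 0 → mill time.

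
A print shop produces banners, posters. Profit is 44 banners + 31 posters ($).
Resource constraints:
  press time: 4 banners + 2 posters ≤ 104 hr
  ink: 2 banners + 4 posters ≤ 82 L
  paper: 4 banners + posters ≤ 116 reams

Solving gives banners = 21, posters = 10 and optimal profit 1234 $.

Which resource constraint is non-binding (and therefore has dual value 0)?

paper

press time: 104/104 (binding)
ink: 82/82 (binding)
paper: 94/116 (slack 22)
By complementary slackness, a constraint with positive slack has shadow price 0 → paper.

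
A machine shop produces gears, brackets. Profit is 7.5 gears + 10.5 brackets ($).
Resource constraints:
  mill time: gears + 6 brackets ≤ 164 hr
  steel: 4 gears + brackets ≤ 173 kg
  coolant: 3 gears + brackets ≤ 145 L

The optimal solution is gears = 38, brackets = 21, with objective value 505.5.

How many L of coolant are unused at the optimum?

10

coolant used = 3·38 + 1·21 = 135; slack = 145 − 135 = 10.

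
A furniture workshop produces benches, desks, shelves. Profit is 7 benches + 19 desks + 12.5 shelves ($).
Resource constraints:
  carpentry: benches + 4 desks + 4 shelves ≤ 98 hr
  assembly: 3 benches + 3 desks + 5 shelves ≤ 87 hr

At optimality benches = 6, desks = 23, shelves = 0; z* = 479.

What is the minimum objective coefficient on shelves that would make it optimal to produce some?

Both carpentry and assembly are binding at x*.
From A_Bᵀ y = c: 1·y_carpentry + 3·y_assembly = 7; 4·y_carpentry + 3·y_assembly = 19.
This yields shadow prices y_carpentry = 4, y_assembly = 1.
shelves enters the basis when its profit ≥ yᵀa₃ = 4·4 + 1·5 = 21.

21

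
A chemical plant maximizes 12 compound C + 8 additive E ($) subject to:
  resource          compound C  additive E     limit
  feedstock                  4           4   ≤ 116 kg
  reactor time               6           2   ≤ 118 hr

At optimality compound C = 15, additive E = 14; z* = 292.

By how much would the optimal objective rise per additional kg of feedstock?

At the optimum: feedstock uses 116 of 116 (binding); reactor time uses 118 of 118 (binding).
The binding rows give the dual system: 4·y_feedstock + 6·y_reactor time = 12 and 4·y_feedstock + 2·y_reactor time = 8.
Solving: y_feedstock = 1.5, y_reactor time = 1.
Shadow price of feedstock = 1.5.

1.5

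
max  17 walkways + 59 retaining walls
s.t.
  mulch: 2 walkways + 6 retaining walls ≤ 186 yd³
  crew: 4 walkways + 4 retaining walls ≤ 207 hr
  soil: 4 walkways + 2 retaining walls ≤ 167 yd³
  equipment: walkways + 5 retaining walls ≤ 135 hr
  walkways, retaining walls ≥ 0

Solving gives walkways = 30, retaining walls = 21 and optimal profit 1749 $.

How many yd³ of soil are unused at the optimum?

5

soil used = 4·30 + 2·21 = 162; slack = 167 − 162 = 5.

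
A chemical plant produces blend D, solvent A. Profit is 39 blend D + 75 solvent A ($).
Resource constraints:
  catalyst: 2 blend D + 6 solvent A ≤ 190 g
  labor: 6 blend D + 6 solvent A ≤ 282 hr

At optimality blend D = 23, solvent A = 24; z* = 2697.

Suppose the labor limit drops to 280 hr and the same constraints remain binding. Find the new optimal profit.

Check each constraint at x*: catalyst 190/190 (tight); labor 282/282 (tight).
Dual feasibility on the basic columns requires 2·y_catalyst + 6·y_labor = 39, 6·y_catalyst + 6·y_labor = 75.
Solving: y_catalyst = 9, y_labor = 3.5.
Δz = y_labor·Δb = 3.5 × (-2) = -7, so new z* = 2697 − 7 = 2690.

2690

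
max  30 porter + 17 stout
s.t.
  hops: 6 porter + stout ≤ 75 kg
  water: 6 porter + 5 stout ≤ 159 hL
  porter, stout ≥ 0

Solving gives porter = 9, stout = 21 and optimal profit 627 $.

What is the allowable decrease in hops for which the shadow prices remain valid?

Binding constraints: hops, water. The basis is B = [[6,1],[6,5]] with det 24.
Per unit decrease in hops, x* moves by d = (-0.2083, 0.25).
The basis stays optimal until porter reaches 0; allowable decrease = 43.2 kg.

43.2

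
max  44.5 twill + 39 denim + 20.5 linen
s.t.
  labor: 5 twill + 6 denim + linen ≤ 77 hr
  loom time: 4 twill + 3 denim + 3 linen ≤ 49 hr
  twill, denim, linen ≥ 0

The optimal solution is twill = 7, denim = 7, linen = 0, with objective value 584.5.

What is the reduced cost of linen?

-6

Check each constraint at x*: labor 77/77 (tight); loom time 49/49 (tight).
Dual feasibility on the basic columns requires 5·y_labor + 4·y_loom time = 44.5, 6·y_labor + 3·y_loom time = 39.
Solving: y_labor = 2.5, y_loom time = 8.
Reduced cost of linen: c₃ − yᵀa₃ = 20.5 − (2.5·1 + 8·3) = 20.5 − 26.5 = -6.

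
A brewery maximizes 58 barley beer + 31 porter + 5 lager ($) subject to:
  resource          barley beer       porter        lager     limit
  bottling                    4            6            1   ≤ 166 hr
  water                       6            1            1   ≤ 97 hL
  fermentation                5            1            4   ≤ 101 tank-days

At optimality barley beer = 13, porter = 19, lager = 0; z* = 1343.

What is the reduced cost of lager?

-6

At the optimum: bottling uses 166 of 166 (binding); water uses 97 of 97 (binding); fermentation uses 84 of 101 (slack = 17).
Since fermentation is not tight, its dual is 0.
The binding rows give the dual system: 4·y_bottling + 6·y_water = 58 and 6·y_bottling + 1·y_water = 31.
→ y_bottling = 4 and y_water = 7.
Reduced cost of lager: c₃ − yᵀa₃ = 5 − (4·1 + 7·1) = 5 − 11 = -6.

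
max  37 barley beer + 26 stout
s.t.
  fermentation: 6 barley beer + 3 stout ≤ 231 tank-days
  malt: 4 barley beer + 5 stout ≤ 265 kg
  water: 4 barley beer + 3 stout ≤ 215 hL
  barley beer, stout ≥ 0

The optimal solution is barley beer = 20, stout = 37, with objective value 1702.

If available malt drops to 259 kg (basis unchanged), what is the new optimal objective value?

Binding: fermentation and malt. Non-binding: water (24 unused).
By complementary slackness, y = 0 for the non-binding constraint.
From A_Bᵀ y = c: 6·y_fermentation + 4·y_malt = 37; 3·y_fermentation + 5·y_malt = 26.
This yields shadow prices y_fermentation = 4.5, y_malt = 2.5.
Δz = y_malt·Δb = 2.5 × (-6) = -15, so new z* = 1702 − 15 = 1687.

1687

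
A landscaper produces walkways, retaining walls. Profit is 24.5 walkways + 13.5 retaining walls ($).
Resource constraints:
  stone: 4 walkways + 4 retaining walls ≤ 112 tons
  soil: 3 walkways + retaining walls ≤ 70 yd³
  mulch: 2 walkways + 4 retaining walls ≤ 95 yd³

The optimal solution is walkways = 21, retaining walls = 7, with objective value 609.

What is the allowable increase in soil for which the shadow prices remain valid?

Binding constraints: stone, soil. The basis is B = [[4,4],[3,1]] with det -8.
Per unit increase in soil, x* moves by d = (0.5, -0.5).
The basis stays optimal until retaining walls reaches 0; allowable increase = 14 yd³.

14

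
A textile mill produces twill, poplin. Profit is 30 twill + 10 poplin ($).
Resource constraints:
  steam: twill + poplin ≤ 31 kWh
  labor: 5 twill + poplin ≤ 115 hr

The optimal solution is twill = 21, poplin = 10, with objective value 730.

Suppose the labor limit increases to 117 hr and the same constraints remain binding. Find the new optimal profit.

740

Check each constraint at x*: steam 31/31 (tight); labor 115/115 (tight).
The binding rows give the dual system: 1·y_steam + 5·y_labor = 30 and 1·y_steam + 1·y_labor = 10.
→ y_steam = 5 and y_labor = 5.
Δz = y_labor·Δb = 5 × (2) = 10, so new z* = 730 + 10 = 740.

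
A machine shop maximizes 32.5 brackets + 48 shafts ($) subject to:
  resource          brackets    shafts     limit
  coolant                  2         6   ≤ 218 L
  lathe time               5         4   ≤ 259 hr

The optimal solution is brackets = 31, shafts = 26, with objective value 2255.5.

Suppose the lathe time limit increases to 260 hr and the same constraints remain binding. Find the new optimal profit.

2260

Both coolant and lathe time are binding at x*.
The binding rows give the dual system: 2·y_coolant + 5·y_lathe time = 32.5 and 6·y_coolant + 4·y_lathe time = 48.
This yields shadow prices y_coolant = 5, y_lathe time = 4.5.
Δz = y_lathe time·Δb = 4.5 × (1) = 4.5, so new z* = 2255.5 + 4.5 = 2260.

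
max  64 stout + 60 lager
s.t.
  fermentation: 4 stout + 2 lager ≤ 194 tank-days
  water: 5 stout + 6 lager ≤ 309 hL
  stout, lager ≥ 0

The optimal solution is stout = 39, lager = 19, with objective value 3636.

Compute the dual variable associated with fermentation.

6

At the optimum: fermentation uses 194 of 194 (binding); water uses 309 of 309 (binding).
Dual feasibility on the basic columns requires 4·y_fermentation + 5·y_water = 64, 2·y_fermentation + 6·y_water = 60.
→ y_fermentation = 6 and y_water = 8.
Shadow price of fermentation = 6.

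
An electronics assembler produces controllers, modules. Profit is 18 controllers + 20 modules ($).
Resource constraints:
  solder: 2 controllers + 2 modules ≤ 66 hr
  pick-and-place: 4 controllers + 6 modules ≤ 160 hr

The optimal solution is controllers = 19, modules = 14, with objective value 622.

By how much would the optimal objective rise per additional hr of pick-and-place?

Both solder and pick-and-place are binding at x*.
From A_Bᵀ y = c: 2·y_solder + 4·y_pick-and-place = 18; 2·y_solder + 6·y_pick-and-place = 20.
→ y_solder = 7 and y_pick-and-place = 1.
Shadow price of pick-and-place = 1.

1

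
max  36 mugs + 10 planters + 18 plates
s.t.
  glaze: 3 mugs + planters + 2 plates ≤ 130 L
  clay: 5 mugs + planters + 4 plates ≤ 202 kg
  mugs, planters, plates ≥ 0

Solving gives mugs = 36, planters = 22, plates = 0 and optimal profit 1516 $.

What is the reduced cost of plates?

-8

Check each constraint at x*: glaze 130/130 (tight); clay 202/202 (tight).
From A_Bᵀ y = c: 3·y_glaze + 5·y_clay = 36; 1·y_glaze + 1·y_clay = 10.
Solving: y_glaze = 7, y_clay = 3.
Reduced cost of plates: c₃ − yᵀa₃ = 18 − (7·2 + 3·4) = 18 − 26 = -8.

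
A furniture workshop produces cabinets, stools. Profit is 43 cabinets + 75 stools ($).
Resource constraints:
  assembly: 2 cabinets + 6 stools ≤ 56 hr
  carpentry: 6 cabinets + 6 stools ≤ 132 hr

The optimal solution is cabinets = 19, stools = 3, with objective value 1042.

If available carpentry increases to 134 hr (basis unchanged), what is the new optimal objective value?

1051

At the optimum: assembly uses 56 of 56 (binding); carpentry uses 132 of 132 (binding).
Dual feasibility on the basic columns requires 2·y_assembly + 6·y_carpentry = 43, 6·y_assembly + 6·y_carpentry = 75.
This yields shadow prices y_assembly = 8, y_carpentry = 4.5.
Δz = y_carpentry·Δb = 4.5 × (2) = 9, so new z* = 1042 + 9 = 1051.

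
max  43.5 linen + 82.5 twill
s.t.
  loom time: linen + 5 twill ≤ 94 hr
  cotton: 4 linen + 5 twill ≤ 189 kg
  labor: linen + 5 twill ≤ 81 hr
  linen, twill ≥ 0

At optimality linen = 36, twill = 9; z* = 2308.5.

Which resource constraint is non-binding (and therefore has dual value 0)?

loom time

loom time: 81/94 (slack 13)
cotton: 189/189 (binding)
labor: 81/81 (binding)
By complementary slackness, a constraint with positive slack has shadow price 0 → loom time.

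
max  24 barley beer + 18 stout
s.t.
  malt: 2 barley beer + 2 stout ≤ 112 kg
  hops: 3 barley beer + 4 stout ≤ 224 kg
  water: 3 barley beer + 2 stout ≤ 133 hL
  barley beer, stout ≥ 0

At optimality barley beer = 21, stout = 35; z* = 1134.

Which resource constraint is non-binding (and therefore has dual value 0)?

hops

malt: 112/112 (binding)
hops: 203/224 (slack 21)
water: 133/133 (binding)
By complementary slackness, a constraint with positive slack has shadow price 0 → hops.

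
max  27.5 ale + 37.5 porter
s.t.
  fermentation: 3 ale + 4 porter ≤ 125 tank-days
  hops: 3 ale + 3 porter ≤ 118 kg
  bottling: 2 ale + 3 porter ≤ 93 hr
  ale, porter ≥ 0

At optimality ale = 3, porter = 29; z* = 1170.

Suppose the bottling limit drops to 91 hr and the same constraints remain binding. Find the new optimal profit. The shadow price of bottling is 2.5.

1165

Δb = -2, so new z* = 1170 + (2.5)·(-2) = 1170 − 5 = 1165.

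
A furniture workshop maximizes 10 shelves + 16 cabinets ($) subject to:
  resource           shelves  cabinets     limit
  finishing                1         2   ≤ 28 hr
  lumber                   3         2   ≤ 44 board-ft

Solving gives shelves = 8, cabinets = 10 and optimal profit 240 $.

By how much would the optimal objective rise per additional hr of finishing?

7

Check each constraint at x*: finishing 28/28 (tight); lumber 44/44 (tight).
Dual feasibility on the basic columns requires 1·y_finishing + 3·y_lumber = 10, 2·y_finishing + 2·y_lumber = 16.
→ y_finishing = 7 and y_lumber = 1.
Shadow price of finishing = 7.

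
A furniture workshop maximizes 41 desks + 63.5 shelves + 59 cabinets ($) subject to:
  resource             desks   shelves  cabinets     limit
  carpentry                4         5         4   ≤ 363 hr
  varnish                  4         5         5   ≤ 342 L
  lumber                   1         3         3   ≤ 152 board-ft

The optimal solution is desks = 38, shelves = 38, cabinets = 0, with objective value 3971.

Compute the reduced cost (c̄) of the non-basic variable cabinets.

Binding: varnish and lumber. Non-binding: carpentry (21 unused).
Slack constraints have shadow price 0 (complementary slackness).
From A_Bᵀ y = c: 4·y_varnish + 1·y_lumber = 41; 5·y_varnish + 3·y_lumber = 63.5.
Solving: y_varnish = 8.5, y_lumber = 7.
Reduced cost of cabinets: c₃ − yᵀa₃ = 59 − (8.5·5 + 7·3) = 59 − 63.5 = -4.5.

-4.5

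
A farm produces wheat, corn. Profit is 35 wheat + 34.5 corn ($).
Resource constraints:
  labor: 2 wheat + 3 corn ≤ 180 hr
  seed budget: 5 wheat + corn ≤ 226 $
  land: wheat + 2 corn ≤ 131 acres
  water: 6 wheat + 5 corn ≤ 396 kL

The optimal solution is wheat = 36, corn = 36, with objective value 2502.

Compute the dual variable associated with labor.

4

Check each constraint at x*: labor 180/180 (tight); seed budget 216/226 (slack 10); land 108/131 (slack 23); water 396/396 (tight).
Slack constraints have shadow price 0 (complementary slackness).
Dual feasibility on the basic columns requires 2·y_labor + 6·y_water = 35, 3·y_labor + 5·y_water = 34.5.
Solving: y_labor = 4, y_water = 4.5.
Shadow price of labor = 4.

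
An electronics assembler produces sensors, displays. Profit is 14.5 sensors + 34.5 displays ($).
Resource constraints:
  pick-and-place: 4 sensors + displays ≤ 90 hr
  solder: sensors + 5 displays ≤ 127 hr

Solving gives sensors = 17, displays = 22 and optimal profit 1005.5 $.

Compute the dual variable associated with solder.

6.5

At the optimum: pick-and-place uses 90 of 90 (binding); solder uses 127 of 127 (binding).
Dual feasibility on the basic columns requires 4·y_pick-and-place + 1·y_solder = 14.5, 1·y_pick-and-place + 5·y_solder = 34.5.
Solving: y_pick-and-place = 2, y_solder = 6.5.
Shadow price of solder = 6.5.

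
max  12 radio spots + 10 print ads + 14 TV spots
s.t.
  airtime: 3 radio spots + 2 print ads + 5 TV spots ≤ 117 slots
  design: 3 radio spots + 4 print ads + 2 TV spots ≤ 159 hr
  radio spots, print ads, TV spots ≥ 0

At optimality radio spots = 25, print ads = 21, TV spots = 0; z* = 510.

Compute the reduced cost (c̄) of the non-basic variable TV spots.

Check each constraint at x*: airtime 117/117 (tight); design 159/159 (tight).
From A_Bᵀ y = c: 3·y_airtime + 3·y_design = 12; 2·y_airtime + 4·y_design = 10.
Solving: y_airtime = 3, y_design = 1.
Reduced cost of TV spots: c₃ − yᵀa₃ = 14 − (3·5 + 1·2) = 14 − 17 = -3.

-3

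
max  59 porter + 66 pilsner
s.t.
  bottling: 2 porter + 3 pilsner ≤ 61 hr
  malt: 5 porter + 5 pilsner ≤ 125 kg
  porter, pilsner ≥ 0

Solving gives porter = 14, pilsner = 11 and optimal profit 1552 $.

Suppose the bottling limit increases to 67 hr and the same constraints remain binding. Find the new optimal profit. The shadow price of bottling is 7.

Δb = 6, so new z* = 1552 + (7)·(6) = 1552 + 42 = 1594.

1594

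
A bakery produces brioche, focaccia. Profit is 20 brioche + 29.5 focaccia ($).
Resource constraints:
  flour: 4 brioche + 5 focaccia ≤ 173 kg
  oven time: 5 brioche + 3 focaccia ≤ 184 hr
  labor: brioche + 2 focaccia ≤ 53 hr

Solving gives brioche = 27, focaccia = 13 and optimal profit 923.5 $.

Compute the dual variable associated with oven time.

At the optimum: flour uses 173 of 173 (binding); oven time uses 174 of 184 (slack = 10); labor uses 53 of 53 (binding).
Since oven time is not tight, its dual is 0.
From A_Bᵀ y = c: 4·y_flour + 1·y_labor = 20; 5·y_flour + 2·y_labor = 29.5.
This yields shadow prices y_flour = 3.5, y_labor = 6.
Shadow price of oven time = 0.

0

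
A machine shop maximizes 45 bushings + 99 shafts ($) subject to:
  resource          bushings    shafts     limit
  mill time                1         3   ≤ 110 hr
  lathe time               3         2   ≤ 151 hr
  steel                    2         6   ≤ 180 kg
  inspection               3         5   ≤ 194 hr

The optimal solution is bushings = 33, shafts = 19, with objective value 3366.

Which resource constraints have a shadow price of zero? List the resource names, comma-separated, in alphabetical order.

mill time: 90/110 (slack 20)
lathe time: 137/151 (slack 14)
steel: 180/180 (binding)
inspection: 194/194 (binding)
By complementary slackness, a constraint with positive slack has shadow price 0 → lathe time, mill time.

lathe time, mill time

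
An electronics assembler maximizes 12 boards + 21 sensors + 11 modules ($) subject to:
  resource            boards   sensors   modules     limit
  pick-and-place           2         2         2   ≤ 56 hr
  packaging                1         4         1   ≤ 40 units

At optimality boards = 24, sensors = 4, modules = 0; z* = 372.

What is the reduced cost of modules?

At the optimum: pick-and-place uses 56 of 56 (binding); packaging uses 40 of 40 (binding).
Dual feasibility on the basic columns requires 2·y_pick-and-place + 1·y_packaging = 12, 2·y_pick-and-place + 4·y_packaging = 21.
This yields shadow prices y_pick-and-place = 4.5, y_packaging = 3.
Reduced cost of modules: c₃ − yᵀa₃ = 11 − (4.5·2 + 3·1) = 11 − 12 = -1.

-1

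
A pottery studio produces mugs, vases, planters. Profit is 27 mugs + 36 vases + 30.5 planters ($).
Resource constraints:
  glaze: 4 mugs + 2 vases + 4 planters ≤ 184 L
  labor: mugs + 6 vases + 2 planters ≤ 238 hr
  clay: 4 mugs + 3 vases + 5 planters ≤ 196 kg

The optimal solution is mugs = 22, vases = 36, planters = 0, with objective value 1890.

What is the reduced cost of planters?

At the optimum: glaze uses 160 of 184 (slack = 24); labor uses 238 of 238 (binding); clay uses 196 of 196 (binding).
Slack constraints have shadow price 0 (complementary slackness).
Dual feasibility on the basic columns requires 1·y_labor + 4·y_clay = 27, 6·y_labor + 3·y_clay = 36.
→ y_labor = 3 and y_clay = 6.
Reduced cost of planters: c₃ − yᵀa₃ = 30.5 − (3·2 + 6·5) = 30.5 − 36 = -5.5.

-5.5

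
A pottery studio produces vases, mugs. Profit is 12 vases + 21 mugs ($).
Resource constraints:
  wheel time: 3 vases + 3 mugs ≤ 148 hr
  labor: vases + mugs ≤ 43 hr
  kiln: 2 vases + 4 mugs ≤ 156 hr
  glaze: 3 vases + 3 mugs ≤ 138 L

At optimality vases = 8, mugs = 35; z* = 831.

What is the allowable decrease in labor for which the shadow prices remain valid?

4

Binding constraints: labor, kiln. The basis is B = [[1,1],[2,4]] with det 2.
Per unit decrease in labor, x* moves by d = (-2, 1).
The basis stays optimal until vases reaches 0; allowable decrease = 4 hr.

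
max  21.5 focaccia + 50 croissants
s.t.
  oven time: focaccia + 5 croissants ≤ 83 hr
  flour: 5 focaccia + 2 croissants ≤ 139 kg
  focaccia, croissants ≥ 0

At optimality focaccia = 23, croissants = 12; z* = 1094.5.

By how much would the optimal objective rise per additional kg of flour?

Check each constraint at x*: oven time 83/83 (tight); flour 139/139 (tight).
The binding rows give the dual system: 1·y_oven time + 5·y_flour = 21.5 and 5·y_oven time + 2·y_flour = 50.
→ y_oven time = 9 and y_flour = 2.5.
Shadow price of flour = 2.5.

2.5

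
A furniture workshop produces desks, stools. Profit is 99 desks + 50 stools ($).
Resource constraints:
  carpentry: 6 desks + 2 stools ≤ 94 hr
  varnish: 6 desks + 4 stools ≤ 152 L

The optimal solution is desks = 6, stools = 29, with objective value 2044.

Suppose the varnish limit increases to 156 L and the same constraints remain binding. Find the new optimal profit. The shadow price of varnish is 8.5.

Δb = 4, so new z* = 2044 + (8.5)·(4) = 2044 + 34 = 2078.

2078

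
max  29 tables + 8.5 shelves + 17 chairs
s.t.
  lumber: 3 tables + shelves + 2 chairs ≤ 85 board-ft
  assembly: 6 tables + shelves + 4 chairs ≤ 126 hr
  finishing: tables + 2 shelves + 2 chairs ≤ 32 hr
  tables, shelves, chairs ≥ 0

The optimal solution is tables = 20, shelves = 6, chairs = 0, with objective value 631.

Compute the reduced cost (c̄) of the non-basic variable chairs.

Binding: assembly and finishing. Non-binding: lumber (19 unused).
Since lumber is not tight, its dual is 0.
The binding rows give the dual system: 6·y_assembly + 1·y_finishing = 29 and 1·y_assembly + 2·y_finishing = 8.5.
This yields shadow prices y_assembly = 4.5, y_finishing = 2.
Reduced cost of chairs: c₃ − yᵀa₃ = 17 − (4.5·4 + 2·2) = 17 − 22 = -5.

-5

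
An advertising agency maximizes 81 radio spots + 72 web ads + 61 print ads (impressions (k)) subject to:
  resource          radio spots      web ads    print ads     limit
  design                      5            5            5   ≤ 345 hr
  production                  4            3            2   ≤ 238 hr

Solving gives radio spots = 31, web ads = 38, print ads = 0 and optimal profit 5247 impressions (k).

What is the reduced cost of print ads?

At the optimum: design uses 345 of 345 (binding); production uses 238 of 238 (binding).
Dual feasibility on the basic columns requires 5·y_design + 4·y_production = 81, 5·y_design + 3·y_production = 72.
This yields shadow prices y_design = 9, y_production = 9.
Reduced cost of print ads: c₃ − yᵀa₃ = 61 − (9·5 + 9·2) = 61 − 63 = -2.

-2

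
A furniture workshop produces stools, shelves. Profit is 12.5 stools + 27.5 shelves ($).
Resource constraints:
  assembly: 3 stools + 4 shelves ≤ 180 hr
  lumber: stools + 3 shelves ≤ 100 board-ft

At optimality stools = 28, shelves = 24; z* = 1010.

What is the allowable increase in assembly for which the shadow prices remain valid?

Binding constraints: assembly, lumber. The basis is B = [[3,4],[1,3]] with det 5.
Per unit increase in assembly, x* moves by d = (0.6, -0.2).
The basis stays optimal until shelves reaches 0; allowable increase = 120 hr.

120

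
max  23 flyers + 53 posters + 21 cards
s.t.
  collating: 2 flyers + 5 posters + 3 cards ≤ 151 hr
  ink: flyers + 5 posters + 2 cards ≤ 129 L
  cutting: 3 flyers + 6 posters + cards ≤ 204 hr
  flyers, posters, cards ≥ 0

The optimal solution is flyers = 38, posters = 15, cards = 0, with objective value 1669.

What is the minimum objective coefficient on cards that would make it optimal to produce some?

At the optimum: collating uses 151 of 151 (binding); ink uses 113 of 129 (slack = 16); cutting uses 204 of 204 (binding).
Since ink is not tight, its dual is 0.
The binding rows give the dual system: 2·y_collating + 3·y_cutting = 23 and 5·y_collating + 6·y_cutting = 53.
This yields shadow prices y_collating = 7, y_cutting = 3.
cards enters the basis when its profit ≥ yᵀa₃ = 7·3 + 3·1 = 24.

24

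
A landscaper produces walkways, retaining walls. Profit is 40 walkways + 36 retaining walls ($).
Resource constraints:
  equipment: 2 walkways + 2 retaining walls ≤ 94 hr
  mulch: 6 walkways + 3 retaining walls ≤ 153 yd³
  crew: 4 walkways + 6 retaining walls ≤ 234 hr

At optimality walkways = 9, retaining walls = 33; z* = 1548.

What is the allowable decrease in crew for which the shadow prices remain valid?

132

Binding constraints: mulch, crew. The basis is B = [[6,3],[4,6]] with det 24.
Per unit decrease in crew, x* moves by d = (0.125, -0.25).
The basis stays optimal until retaining walls reaches 0; allowable decrease = 132 hr.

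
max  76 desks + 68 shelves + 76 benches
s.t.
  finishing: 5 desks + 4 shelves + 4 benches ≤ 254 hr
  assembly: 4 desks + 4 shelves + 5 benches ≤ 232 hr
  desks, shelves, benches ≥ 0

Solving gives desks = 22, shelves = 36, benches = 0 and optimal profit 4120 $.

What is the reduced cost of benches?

-1

Check each constraint at x*: finishing 254/254 (tight); assembly 232/232 (tight).
The binding rows give the dual system: 5·y_finishing + 4·y_assembly = 76 and 4·y_finishing + 4·y_assembly = 68.
This yields shadow prices y_finishing = 8, y_assembly = 9.
Reduced cost of benches: c₃ − yᵀa₃ = 76 − (8·4 + 9·5) = 76 − 77 = -1.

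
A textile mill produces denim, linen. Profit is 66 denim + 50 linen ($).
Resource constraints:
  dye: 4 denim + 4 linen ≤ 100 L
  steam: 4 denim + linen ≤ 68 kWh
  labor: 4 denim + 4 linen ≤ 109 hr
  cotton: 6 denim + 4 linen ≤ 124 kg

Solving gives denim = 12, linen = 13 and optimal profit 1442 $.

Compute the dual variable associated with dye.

4.5

At the optimum: dye uses 100 of 100 (binding); steam uses 61 of 68 (slack = 7); labor uses 100 of 109 (slack = 9); cotton uses 124 of 124 (binding).
Slack constraints have shadow price 0 (complementary slackness).
Dual feasibility on the basic columns requires 4·y_dye + 6·y_cotton = 66, 4·y_dye + 4·y_cotton = 50.
→ y_dye = 4.5 and y_cotton = 8.
Shadow price of dye = 4.5.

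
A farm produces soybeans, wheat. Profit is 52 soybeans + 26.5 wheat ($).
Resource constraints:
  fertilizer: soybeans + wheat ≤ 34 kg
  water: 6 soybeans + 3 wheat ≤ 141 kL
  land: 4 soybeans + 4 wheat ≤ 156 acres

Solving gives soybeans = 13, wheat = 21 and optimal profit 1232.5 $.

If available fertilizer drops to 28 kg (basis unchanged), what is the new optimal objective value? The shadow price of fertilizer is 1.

1226.5

Δb = -6, so new z* = 1232.5 + (1)·(-6) = 1232.5 − 6 = 1226.5.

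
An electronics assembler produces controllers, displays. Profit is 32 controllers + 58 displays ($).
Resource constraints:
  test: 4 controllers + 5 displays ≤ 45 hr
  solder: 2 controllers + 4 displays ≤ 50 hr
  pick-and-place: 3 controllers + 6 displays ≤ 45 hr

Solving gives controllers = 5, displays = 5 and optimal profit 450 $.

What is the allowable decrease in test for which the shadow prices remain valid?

Binding constraints: test, pick-and-place. The basis is B = [[4,5],[3,6]] with det 9.
Per unit decrease in test, x* moves by d = (-0.6667, 0.3333).
The basis stays optimal until controllers reaches 0; allowable decrease = 7.5 hr.

7.5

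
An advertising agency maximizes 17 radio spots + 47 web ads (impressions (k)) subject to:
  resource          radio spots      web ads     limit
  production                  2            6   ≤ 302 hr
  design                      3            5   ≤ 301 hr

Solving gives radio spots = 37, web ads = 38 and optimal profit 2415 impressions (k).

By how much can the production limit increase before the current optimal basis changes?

59.2

Binding constraints: production, design. The basis is B = [[2,6],[3,5]] with det -8.
Per unit increase in production, x* moves by d = (-0.625, 0.375).
The basis stays optimal until radio spots reaches 0; allowable increase = 59.2 hr.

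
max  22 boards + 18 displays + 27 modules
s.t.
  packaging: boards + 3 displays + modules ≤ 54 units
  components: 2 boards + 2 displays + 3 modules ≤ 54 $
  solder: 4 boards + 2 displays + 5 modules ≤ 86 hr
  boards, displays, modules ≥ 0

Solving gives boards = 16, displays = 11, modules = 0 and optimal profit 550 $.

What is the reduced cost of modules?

-4

Check each constraint at x*: packaging 49/54 (slack 5); components 54/54 (tight); solder 86/86 (tight).
Slack constraints have shadow price 0 (complementary slackness).
Dual feasibility on the basic columns requires 2·y_components + 4·y_solder = 22, 2·y_components + 2·y_solder = 18.
Solving: y_components = 7, y_solder = 2.
Reduced cost of modules: c₃ − yᵀa₃ = 27 − (7·3 + 2·5) = 27 − 31 = -4.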